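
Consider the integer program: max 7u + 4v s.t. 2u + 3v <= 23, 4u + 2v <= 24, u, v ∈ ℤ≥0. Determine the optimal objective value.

(u,v)=(4,4): 2·4+3·4=20≤23, 4·4+2·4=24≤24, objective 44.
(u,v)=(3,5): 2·3+3·5=21≤23, 4·3+2·5=22≤24, objective 41.
(u,v)=(4,3): 2·4+3·3=17≤23, 4·4+2·3=22≤24, objective 40.
(u,v)=(2,6): 2·2+3·6=22≤23, 4·2+2·6=20≤24, objective 38.
The best lattice point is (4,4), giving 44.

44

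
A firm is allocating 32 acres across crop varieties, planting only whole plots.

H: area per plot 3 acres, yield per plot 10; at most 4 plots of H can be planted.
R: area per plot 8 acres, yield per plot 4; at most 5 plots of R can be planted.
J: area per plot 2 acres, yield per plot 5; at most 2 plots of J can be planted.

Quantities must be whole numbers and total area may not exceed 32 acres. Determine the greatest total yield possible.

This is a bounded integer knapsack.
4×H, 2×R, and 2×J: area 32 ≤ 32, yield 4·10 + 2·4 + 2·5 = 58.
4×H, 1×R, and 2×J: area 24 ≤ 32, yield 4·10 + 1·4 + 2·5 = 54.
Best is 58.

58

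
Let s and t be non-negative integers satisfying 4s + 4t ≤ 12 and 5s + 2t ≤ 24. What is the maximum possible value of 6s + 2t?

(s,t)=(3,0) is feasible, giving 18.
(s,t)=(2,1) is feasible, giving 14.
(s,t)=(2,0) is feasible, giving 12.
Maximum is 18 at (s,t)=(3,0).

18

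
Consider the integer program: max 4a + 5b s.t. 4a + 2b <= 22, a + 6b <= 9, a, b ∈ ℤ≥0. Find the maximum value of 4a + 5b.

The continuous relaxation peaks at (5.18, 0.636) with value 23.91; rounding to a feasible lattice point costs some objective.
(a,b)=(5,0): 4·5+2·0=20≤22, 1·5+6·0=5≤9, objective 20.
(a,b)=(4,0): 4·4+2·0=16≤22, 1·4+6·0=4≤9, objective 16.
Maximum is 20 at (a,b)=(5,0).

20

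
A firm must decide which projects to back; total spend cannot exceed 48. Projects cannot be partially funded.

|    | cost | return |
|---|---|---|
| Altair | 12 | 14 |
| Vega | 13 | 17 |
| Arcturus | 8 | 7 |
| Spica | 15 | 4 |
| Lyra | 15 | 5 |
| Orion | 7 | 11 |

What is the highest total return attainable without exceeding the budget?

49

Allowing fractional choices, the relaxed optimum would be about 51.7, but projects are indivisible.
Altair + Vega + Lyra + Orion: cost 12 + 13 + 15 + 7 = 47 ≤ 48, return 14 + 17 + 5 + 11 = 47.
Altair + Vega + Arcturus + Orion: cost 12 + 13 + 8 + 7 = 40 ≤ 48, return 14 + 17 + 7 + 11 = 49.
Best is Altair, Vega, Arcturus, and Orion with total return 49.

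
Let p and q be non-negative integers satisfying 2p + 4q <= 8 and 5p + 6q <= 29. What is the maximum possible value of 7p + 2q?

28

(p,q)=(4,0): 2·4+4·0=8≤8, 5·4+6·0=20≤29, objective 28.
(p,q)=(3,0): 2·3+4·0=6≤8, 5·3+6·0=15≤29, objective 21.
No feasible integer point exceeds 28.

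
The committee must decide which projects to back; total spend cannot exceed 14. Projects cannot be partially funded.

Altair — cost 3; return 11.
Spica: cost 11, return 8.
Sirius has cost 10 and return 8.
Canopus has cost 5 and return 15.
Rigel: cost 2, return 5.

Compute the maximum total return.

Allowing fractional choices, the relaxed optimum would be about 34.2, but projects are indivisible.
Altair + Canopus: cost 3 + 5 = 8 ≤ 14, return 11 + 15 = 26.
Canopus + Rigel: cost 5 + 2 = 7 ≤ 14, return 15 + 5 = 20.
Altair + Canopus + Rigel: cost 3 + 5 + 2 = 10 ≤ 14, return 11 + 15 + 5 = 31.
Best is Altair, Canopus, and Rigel with total return 31.

31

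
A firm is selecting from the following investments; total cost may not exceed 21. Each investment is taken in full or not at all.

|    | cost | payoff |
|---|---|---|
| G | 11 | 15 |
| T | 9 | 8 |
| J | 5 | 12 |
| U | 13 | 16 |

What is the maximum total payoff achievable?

This is a 0-1 knapsack instance.
Take J and U: cost 5 + 13 = 18 ≤ 21, payoff 12 + 16 = 28.
No other feasible combination does better.

28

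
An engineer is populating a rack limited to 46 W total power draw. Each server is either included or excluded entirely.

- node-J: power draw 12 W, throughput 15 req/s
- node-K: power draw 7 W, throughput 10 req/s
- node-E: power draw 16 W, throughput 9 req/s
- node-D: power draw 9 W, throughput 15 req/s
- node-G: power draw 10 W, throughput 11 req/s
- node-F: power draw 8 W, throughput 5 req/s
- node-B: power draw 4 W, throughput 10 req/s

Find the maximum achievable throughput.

61

Take node-J, node-K, node-D, node-G, and node-B: power draw 12 + 7 + 9 + 10 + 4 = 42 ≤ 46, throughput 15 + 10 + 15 + 11 + 10 = 61.
No other feasible combination does better.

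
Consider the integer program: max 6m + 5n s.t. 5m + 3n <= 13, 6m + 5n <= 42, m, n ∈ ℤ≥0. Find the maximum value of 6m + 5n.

(m,n)=(0,4): 5·0+3·4=12≤13, 6·0+5·4=20≤42, objective 20.
(m,n)=(0,3): 5·0+3·3=9≤13, 6·0+5·3=15≤42, objective 15.
Maximum is 20 at (m,n)=(0,4).

20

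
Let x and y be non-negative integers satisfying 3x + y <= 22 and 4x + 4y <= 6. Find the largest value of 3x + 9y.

The continuous relaxation peaks at (0, 1.5) with value 13.50; rounding to a feasible lattice point costs some objective.
(x,y)=(0,1): 3·0+1·1=1≤22, 4·0+4·1=4≤6, objective 9.
(x,y)=(1,0): 3·1+1·0=3≤22, 4·1+4·0=4≤6, objective 3.
(x,y)=(0,0): 3·0+1·0=0≤22, 4·0+4·0=0≤6, objective 0.
Maximum is 9 at (x,y)=(0,1).

9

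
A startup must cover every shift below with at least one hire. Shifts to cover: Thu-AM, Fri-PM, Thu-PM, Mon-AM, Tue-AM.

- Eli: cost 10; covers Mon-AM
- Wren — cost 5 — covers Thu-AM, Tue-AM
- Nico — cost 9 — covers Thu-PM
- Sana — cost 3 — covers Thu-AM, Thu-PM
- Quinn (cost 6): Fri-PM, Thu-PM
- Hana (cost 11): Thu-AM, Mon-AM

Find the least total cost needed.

21

The greedy cost-per-new-shift heuristic would pick Sana, Wren, Quinn, and Eli for 24, but a cheaper cover exists.
Choose Eli, Wren, and Quinn: together they cover Thu-AM, Fri-PM, Thu-PM, Mon-AM, Tue-AM — every shift.
Total cost: 10 + 5 + 6 = 21.
No cover costs less than 21.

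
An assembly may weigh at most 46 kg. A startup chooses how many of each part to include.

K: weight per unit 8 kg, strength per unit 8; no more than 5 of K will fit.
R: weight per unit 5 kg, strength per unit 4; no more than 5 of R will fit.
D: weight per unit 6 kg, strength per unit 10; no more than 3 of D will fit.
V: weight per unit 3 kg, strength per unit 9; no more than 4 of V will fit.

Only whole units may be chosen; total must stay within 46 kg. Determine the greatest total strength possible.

82

This is a bounded integer knapsack.
Take 2×K, 3×D, and 4×V: weight 46 ≤ 46, strength 2·8 + 3·10 + 4·9 = 82.
V has the best ratio (9/3) and is taken to its limit of 4; remaining capacity is filled optimally with the others.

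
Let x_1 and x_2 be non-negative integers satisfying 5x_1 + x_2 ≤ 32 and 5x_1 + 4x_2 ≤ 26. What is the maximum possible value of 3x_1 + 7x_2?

Relaxing integrality, the LP optimum is 45.50 at (x_1,x_2) = (0, 6.5), which is not an integer point.
(x_1,x_2)=(0,6) is feasible, giving 42.
(x_1,x_2)=(1,5) is feasible, giving 38.
(x_1,x_2)=(0,5) is feasible, giving 35.
No feasible integer point exceeds 42.

42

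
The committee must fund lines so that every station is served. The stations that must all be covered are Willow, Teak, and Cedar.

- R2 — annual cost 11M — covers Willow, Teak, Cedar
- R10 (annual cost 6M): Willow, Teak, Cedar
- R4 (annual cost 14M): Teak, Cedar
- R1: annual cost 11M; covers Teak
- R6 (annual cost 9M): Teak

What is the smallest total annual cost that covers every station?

6

R10 alone covers Willow, Teak, Cedar — every station.
Total annual cost: 6.
No cover costs less than 6.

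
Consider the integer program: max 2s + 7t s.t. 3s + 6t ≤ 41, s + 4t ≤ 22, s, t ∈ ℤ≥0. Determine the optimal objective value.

(s,t)=(2,5): 3·2+6·5=36≤41, 1·2+4·5=22≤22, objective 39.
(s,t)=(5,4): 3·5+6·4=39≤41, 1·5+4·4=21≤22, objective 38.
(s,t)=(1,5): 3·1+6·5=33≤41, 1·1+4·5=21≤22, objective 37.
The best lattice point is (2,5), giving 39.

39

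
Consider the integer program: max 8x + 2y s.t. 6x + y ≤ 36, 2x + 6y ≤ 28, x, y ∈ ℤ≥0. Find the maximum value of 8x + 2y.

48

(x,y)=(6,0): 6·6+1·0=36≤36, 2·6+6·0=12≤28, objective 48.
(x,y)=(5,3): 6·5+1·3=33≤36, 2·5+6·3=28≤28, objective 46.
(x,y)=(5,2): 6·5+1·2=32≤36, 2·5+6·2=22≤28, objective 44.
(x,y)=(5,1): 6·5+1·1=31≤36, 2·5+6·1=16≤28, objective 42.
Maximum is 48 at (x,y)=(6,0).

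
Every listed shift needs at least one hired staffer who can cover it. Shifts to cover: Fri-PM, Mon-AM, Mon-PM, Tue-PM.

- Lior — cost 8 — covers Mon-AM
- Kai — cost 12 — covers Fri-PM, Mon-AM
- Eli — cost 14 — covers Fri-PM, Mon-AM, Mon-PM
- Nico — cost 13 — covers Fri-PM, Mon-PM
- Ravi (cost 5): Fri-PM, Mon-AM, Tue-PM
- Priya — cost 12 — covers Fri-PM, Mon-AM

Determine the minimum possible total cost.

18

Choose Nico and Ravi: together they cover Fri-PM, Mon-AM, Mon-PM, Tue-PM — every shift.
Total cost: 13 + 5 = 18.
No cover costs less than 18.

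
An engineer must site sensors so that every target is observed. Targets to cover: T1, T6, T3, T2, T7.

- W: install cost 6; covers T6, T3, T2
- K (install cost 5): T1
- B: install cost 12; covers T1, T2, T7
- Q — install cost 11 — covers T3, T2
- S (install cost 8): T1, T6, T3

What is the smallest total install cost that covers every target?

18

The greedy cost-per-new-target heuristic would pick W, K, and B for 23, but a cheaper cover exists.
Choose W and B: together they cover T1, T6, T3, T2, T7 — every target.
Total install cost: 6 + 12 = 18.
No cover costs less than 18.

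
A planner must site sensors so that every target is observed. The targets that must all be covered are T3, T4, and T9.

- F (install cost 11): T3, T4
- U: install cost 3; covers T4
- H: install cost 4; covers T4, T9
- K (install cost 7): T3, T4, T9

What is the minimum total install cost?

7

This is a weighted set-cover instance.
The greedy cost-per-new-target heuristic would pick H and K for 11, but a cheaper cover exists.
K alone covers T3, T4, T9 — every target.
Total install cost: 7.
No cover costs less than 7.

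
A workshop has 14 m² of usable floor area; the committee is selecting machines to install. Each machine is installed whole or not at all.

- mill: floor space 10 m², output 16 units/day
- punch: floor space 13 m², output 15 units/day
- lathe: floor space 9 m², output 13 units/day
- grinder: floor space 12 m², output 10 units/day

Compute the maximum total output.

16

Allowing fractional choices, the relaxed optimum would be about 21.8, but machines are indivisible.
punch: floor space 13 ≤ 14, output 15.
mill: floor space 10 ≤ 14, output 16.
Best is mill with total output 16.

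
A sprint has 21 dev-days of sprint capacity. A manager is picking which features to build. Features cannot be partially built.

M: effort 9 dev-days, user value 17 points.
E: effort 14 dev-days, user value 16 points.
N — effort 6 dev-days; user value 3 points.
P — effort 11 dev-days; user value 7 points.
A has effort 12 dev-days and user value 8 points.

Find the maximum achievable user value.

Take M and A: effort 9 + 12 = 21 ≤ 21, user value 17 + 8 = 25.
No other feasible combination does better.

25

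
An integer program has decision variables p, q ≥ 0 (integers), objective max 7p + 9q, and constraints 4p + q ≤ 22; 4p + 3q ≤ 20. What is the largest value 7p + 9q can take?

54

(p,q)=(0,6) is feasible, giving 54.
(p,q)=(1,5) is feasible, giving 52.
(p,q)=(0,5) is feasible, giving 45.
Maximum is 54 at (p,q)=(0,6).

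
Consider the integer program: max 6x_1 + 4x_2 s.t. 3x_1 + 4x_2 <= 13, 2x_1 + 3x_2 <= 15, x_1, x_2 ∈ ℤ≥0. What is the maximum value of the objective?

24

(x_1,x_2)=(4,0): 3·4+4·0=12≤13, 2·4+3·0=8≤15, objective 24.
(x_1,x_2)=(3,1): 3·3+4·1=13≤13, 2·3+3·1=9≤15, objective 22.
(x_1,x_2)=(3,0): 3·3+4·0=9≤13, 2·3+3·0=6≤15, objective 18.
No feasible integer point exceeds 24.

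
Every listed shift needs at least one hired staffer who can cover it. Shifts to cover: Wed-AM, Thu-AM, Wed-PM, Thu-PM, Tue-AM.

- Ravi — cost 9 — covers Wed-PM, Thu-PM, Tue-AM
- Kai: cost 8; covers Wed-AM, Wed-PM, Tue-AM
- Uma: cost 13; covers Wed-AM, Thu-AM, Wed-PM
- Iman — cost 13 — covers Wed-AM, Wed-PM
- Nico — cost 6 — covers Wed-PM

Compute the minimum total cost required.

22

The greedy cost-per-new-shift heuristic would pick Kai, Ravi, and Uma for 30, but a cheaper cover exists.
Choose Ravi and Uma: together they cover Wed-AM, Thu-AM, Wed-PM, Thu-PM, Tue-AM — every shift.
Total cost: 9 + 13 = 22.
No cover costs less than 22.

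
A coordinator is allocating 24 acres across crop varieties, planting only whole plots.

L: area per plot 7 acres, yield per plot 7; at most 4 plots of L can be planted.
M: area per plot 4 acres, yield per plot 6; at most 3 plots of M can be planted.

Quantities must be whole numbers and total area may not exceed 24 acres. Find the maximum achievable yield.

Take 2×L and 2×M: area 22 ≤ 24, yield 2·7 + 2·6 = 26.
No other integer combination yields more.

26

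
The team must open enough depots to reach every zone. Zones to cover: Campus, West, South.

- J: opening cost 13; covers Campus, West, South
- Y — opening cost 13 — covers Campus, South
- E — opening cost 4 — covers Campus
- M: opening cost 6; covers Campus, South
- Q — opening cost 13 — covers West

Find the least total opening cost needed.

13

The greedy cost-per-new-zone heuristic would pick M and J for 19, but a cheaper cover exists.
J alone covers Campus, West, South — every zone.
Total opening cost: 13.
No cover costs less than 13.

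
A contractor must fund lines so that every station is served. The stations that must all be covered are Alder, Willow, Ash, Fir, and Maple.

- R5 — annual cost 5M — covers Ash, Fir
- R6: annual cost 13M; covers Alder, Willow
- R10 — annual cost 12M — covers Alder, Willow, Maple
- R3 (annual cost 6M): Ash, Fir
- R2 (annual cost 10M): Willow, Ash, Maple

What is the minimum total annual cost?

Choose R5 and R10: together they cover Alder, Willow, Ash, Fir, Maple — every station.
Total annual cost: 5 + 12 = 17.
No cover costs less than 17.

17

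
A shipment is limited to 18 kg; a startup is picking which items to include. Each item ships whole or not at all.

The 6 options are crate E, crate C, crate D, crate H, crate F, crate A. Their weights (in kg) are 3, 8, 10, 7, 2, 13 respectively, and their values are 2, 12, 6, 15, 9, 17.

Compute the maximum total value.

Allowing fractional choices, the relaxed optimum would be about 37.3, but items are indivisible.
crate E + crate C + crate H: weight 3 + 8 + 7 = 18 ≤ 18, value 2 + 12 + 15 = 29.
crate C + crate H + crate F: weight 8 + 7 + 2 = 17 ≤ 18, value 12 + 15 + 9 = 36.
crate E + crate F + crate A: weight 3 + 2 + 13 = 18 ≤ 18, value 2 + 9 + 17 = 28.
Best is crate C, crate H, and crate F with total value 36.

36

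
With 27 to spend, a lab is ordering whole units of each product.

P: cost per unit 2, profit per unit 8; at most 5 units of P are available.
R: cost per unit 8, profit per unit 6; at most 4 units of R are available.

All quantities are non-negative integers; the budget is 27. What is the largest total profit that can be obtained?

52

This is a bounded integer knapsack.
P has the best ratio (8/2); taking only P gives at most 5×8 = 40 (stopped by the supply cap of 5).
Mixing does better — 5×P and 2×R: cost 26 ≤ 27, profit 5·8 + 2·6 = 52.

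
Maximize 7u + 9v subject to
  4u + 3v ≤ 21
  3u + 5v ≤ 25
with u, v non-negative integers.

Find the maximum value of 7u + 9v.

Relaxing integrality, the LP optimum is 49.36 at (u,v) = (2.73, 3.36), which is not an integer point.
(u,v)=(3,3): 4·3+3·3=21≤21, 3·3+5·3=24≤25, objective 48.
(u,v)=(1,4): 4·1+3·4=16≤21, 3·1+5·4=23≤25, objective 43.
The best lattice point is (3,3), giving 48.

48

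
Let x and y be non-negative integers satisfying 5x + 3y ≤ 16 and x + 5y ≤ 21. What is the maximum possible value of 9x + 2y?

27

Relaxing integrality, the LP optimum is 28.80 at (x,y) = (3.2, 0), which is not an integer point.
(x,y)=(3,0): 5·3+3·0=15≤16, 1·3+5·0=3≤21, objective 27.
(x,y)=(2,1): 5·2+3·1=13≤16, 1·2+5·1=7≤21, objective 20.
No feasible integer point exceeds 27.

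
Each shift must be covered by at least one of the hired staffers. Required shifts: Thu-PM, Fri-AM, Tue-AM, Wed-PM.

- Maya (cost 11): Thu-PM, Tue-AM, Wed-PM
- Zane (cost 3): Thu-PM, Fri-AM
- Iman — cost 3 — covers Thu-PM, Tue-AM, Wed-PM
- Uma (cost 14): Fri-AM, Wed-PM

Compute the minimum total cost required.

Choose Zane and Iman: together they cover Thu-PM, Fri-AM, Tue-AM, Wed-PM — every shift.
Total cost: 3 + 3 = 6.
No cover costs less than 6.

6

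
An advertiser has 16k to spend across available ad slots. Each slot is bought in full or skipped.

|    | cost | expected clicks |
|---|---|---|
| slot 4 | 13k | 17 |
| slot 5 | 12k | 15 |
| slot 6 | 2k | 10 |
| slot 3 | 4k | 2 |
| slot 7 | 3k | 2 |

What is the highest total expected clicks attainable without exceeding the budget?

slot 4 + slot 6: cost 13 + 2 = 15 ≤ 16, expected clicks 17 + 10 = 27.
slot 4 + slot 7: cost 13 + 3 = 16 ≤ 16, expected clicks 17 + 2 = 19.
slot 5 + slot 6: cost 12 + 2 = 14 ≤ 16, expected clicks 15 + 10 = 25.
Best is slot 4 and slot 6 with total expected clicks 27.

27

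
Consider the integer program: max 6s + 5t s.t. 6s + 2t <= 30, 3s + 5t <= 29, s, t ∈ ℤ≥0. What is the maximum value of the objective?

(s,t)=(4,3) is feasible, giving 39.
(s,t)=(3,4) is feasible, giving 38.
No feasible integer point exceeds 39.

39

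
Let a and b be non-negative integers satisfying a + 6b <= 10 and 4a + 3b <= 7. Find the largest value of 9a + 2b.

Relaxing integrality, the LP optimum is 15.75 at (a,b) = (1.75, 0), which is not an integer point.
(a,b)=(1,1): 1·1+6·1=7≤10, 4·1+3·1=7≤7, objective 11.
(a,b)=(1,0): 1·1+6·0=1≤10, 4·1+3·0=4≤7, objective 9.
(a,b)=(0,1): 1·0+6·1=6≤10, 4·0+3·1=3≤7, objective 2.
No feasible integer point exceeds 11.

11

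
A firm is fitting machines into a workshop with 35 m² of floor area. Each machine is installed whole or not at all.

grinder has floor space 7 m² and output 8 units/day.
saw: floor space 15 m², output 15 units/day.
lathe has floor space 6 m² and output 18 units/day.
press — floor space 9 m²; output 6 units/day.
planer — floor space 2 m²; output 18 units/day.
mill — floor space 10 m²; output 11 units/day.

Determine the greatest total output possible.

62

This is a 0-1 knapsack instance.
Take saw, lathe, planer, and mill: floor space 15 + 6 + 2 + 10 = 33 ≤ 35, output 15 + 18 + 18 + 11 = 62.
No other feasible combination does better.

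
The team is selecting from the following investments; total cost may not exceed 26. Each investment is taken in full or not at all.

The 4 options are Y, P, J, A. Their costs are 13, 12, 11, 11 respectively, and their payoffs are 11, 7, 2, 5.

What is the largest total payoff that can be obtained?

18

Allowing fractional choices, the relaxed optimum would be about 18.5, but investments are indivisible.
Y + A: cost 13 + 11 = 24 ≤ 26, payoff 11 + 5 = 16.
Y + P: cost 13 + 12 = 25 ≤ 26, payoff 11 + 7 = 18.
Best is Y and P with total payoff 18.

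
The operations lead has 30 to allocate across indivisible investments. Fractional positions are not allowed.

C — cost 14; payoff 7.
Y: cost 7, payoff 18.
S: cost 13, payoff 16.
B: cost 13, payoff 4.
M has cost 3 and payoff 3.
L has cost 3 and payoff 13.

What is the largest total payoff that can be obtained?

50

Y + S + M + L: cost 7 + 13 + 3 + 3 = 26 ≤ 30, payoff 18 + 16 + 3 + 13 = 50.
Y + S + L: cost 7 + 13 + 3 = 23 ≤ 30, payoff 18 + 16 + 13 = 47.
C + Y + M + L: cost 14 + 7 + 3 + 3 = 27 ≤ 30, payoff 7 + 18 + 3 + 13 = 41.
Best is Y, S, M, and L with total payoff 50.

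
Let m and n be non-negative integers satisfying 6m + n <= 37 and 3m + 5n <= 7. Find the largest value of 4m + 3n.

Relaxing integrality, the LP optimum is 9.33 at (m,n) = (2.33, 0), which is not an integer point.
(m,n)=(2,0): 6·2+1·0=12≤37, 3·2+5·0=6≤7, objective 8.
(m,n)=(1,0): 6·1+1·0=6≤37, 3·1+5·0=3≤7, objective 4.
No feasible integer point exceeds 8.

8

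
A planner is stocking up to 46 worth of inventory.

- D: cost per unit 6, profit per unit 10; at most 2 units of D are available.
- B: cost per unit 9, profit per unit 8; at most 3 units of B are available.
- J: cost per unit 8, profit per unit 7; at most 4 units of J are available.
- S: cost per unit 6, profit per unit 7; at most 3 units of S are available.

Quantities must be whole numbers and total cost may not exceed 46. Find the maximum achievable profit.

D has the best ratio (10/6); taking only D gives at most 2×10 = 20 (stopped by the supply cap of 2).
Mixing does better — 2×D, 2×J, and 3×S: cost 46 ≤ 46, profit 2·10 + 2·7 + 3·7 = 55.

55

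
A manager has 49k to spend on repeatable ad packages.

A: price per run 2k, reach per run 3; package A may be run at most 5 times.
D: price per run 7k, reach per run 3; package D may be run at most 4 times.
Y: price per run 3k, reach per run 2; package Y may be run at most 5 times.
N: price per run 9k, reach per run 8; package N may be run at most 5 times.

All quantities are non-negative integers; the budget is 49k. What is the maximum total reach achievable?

49

5×A and 4×N: price 46 ≤ 49, reach 5·3 + 4·8 = 47.
5×A, 1×Y, and 4×N: price 49 ≤ 49, reach 5·3 + 1·2 + 4·8 = 49.
Best is 49.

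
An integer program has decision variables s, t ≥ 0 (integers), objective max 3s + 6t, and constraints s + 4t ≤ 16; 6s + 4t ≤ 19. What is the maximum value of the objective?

24

The continuous relaxation peaks at (0.6, 3.85) with value 24.90; rounding to a feasible lattice point costs some objective.
(s,t)=(0,4): 1·0+4·4=16≤16, 6·0+4·4=16≤19, objective 24.
(s,t)=(1,3): 1·1+4·3=13≤16, 6·1+4·3=18≤19, objective 21.
(s,t)=(0,3): 1·0+4·3=12≤16, 6·0+4·3=12≤19, objective 18.
(s,t)=(1,2): 1·1+4·2=9≤16, 6·1+4·2=14≤19, objective 15.
The best lattice point is (0,4), giving 24.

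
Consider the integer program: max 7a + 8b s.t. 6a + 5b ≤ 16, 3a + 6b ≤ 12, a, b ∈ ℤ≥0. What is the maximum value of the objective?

Relaxing integrality, the LP optimum is 21.14 at (a,b) = (1.71, 1.14), which is not an integer point.
(a,b)=(0,2): 6·0+5·2=10≤16, 3·0+6·2=12≤12, objective 16.
(a,b)=(1,1): 6·1+5·1=11≤16, 3·1+6·1=9≤12, objective 15.
(a,b)=(2,0): 6·2+5·0=12≤16, 3·2+6·0=6≤12, objective 14.
(a,b)=(0,1): 6·0+5·1=5≤16, 3·0+6·1=6≤12, objective 8.
Maximum is 16 at (a,b)=(0,2).

16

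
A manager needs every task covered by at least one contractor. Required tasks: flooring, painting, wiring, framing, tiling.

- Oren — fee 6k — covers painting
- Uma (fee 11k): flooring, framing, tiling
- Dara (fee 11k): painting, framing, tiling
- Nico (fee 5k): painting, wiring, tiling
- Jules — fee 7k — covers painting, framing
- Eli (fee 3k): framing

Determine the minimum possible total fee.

16

This is a weighted set-cover instance.
The greedy cost-per-new-task heuristic would pick Nico, Eli, and Uma for 19, but a cheaper cover exists.
Choose Uma and Nico: together they cover flooring, painting, wiring, framing, tiling — every task.
Total fee: 11 + 5 = 16.
No cover costs less than 16.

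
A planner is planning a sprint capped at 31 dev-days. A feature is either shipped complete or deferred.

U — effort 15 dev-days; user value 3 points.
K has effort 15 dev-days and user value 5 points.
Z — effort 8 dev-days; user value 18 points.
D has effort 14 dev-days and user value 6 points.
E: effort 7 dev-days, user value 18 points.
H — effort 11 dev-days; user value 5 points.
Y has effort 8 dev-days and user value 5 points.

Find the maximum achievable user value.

Allowing fractional choices, the relaxed optimum would be about 44.6, but features are indivisible.
Z + E + H: effort 8 + 7 + 11 = 26 ≤ 31, user value 18 + 18 + 5 = 41.
Z + D + E: effort 8 + 14 + 7 = 29 ≤ 31, user value 18 + 6 + 18 = 42.
Z + E + Y: effort 8 + 7 + 8 = 23 ≤ 31, user value 18 + 18 + 5 = 41.
Best is Z, D, and E with total user value 42.

42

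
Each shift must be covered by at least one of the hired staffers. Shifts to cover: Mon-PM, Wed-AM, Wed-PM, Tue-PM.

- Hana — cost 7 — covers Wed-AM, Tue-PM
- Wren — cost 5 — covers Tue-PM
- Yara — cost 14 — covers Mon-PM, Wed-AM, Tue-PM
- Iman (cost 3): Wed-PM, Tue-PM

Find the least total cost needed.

This is an integer covering problem.
The greedy cost-per-new-shift heuristic would pick Iman, Hana, and Yara for 24, but a cheaper cover exists.
Choose Yara and Iman: together they cover Mon-PM, Wed-AM, Wed-PM, Tue-PM — every shift.
Total cost: 14 + 3 = 17.
No cover costs less than 17.

17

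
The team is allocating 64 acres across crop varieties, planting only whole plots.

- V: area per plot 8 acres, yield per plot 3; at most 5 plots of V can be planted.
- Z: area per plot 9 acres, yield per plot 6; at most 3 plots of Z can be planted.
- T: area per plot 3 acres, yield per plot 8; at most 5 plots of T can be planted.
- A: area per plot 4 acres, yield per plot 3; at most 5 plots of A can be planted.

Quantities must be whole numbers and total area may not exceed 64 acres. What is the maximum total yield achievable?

3×Z, 5×T, and 5×A: area 62 ≤ 64, yield 3·6 + 5·8 + 5·3 = 73.
3×Z, 5×T, and 4×A: area 58 ≤ 64, yield 3·6 + 5·8 + 4·3 = 70.
Best is 73.

73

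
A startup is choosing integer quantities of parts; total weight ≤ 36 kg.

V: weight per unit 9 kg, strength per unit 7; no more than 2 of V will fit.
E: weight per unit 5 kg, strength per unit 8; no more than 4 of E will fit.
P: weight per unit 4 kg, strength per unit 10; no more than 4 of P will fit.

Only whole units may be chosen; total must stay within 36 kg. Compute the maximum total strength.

3×E and 4×P: weight 31 ≤ 36, strength 3·8 + 4·10 = 64.
4×E and 4×P: weight 36 ≤ 36, strength 4·8 + 4·10 = 72.
Best is 72.

72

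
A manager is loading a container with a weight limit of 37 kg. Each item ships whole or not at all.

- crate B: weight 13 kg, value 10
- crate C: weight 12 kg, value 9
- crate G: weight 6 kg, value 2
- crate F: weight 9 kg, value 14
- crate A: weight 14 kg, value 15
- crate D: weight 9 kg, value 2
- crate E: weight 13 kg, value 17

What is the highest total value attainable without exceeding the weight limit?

46

Treat it as a binary knapsack problem.
Take crate F, crate A, and crate E: weight 9 + 14 + 13 = 36 ≤ 37, value 14 + 15 + 17 = 46.
No other feasible combination does better.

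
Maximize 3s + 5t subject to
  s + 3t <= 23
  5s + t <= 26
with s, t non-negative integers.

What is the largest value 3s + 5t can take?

(s,t)=(4,6) is feasible, giving 42.
(s,t)=(2,7) is feasible, giving 41.
Maximum is 42 at (s,t)=(4,6).

42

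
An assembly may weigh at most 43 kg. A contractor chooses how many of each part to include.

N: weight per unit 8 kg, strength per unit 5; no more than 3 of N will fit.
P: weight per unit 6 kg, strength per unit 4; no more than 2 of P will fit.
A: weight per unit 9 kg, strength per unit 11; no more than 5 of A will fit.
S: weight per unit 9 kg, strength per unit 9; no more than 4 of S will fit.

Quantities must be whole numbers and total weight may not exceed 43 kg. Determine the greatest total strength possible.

A has the best ratio (11/9); taking only A gives at most 4×11 = 44 (stopped by the weight limit).
Mixing does better — 1×P and 4×A: weight 42 ≤ 43, strength 1·4 + 4·11 = 48.

48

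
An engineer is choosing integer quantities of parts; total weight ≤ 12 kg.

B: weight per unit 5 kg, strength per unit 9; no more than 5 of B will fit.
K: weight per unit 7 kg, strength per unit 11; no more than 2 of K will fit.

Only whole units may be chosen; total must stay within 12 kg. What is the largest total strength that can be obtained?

This is a bounded integer knapsack.
B has the best ratio (9/5); taking only B gives at most 2×9 = 18 (stopped by the weight limit).
Mixing does better — 1×B and 1×K: weight 12 ≤ 12, strength 1·9 + 1·11 = 20.

20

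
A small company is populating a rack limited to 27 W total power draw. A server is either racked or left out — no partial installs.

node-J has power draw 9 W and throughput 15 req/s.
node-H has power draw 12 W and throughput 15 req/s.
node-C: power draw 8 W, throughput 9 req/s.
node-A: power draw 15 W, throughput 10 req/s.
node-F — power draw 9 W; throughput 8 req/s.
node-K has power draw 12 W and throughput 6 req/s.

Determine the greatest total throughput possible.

Allowing fractional choices, the relaxed optimum would be about 36.8, but servers are indivisible.
node-J + node-A: power draw 9 + 15 = 24 ≤ 27, throughput 15 + 10 = 25.
node-J + node-C + node-F: power draw 9 + 8 + 9 = 26 ≤ 27, throughput 15 + 9 + 8 = 32.
node-J + node-H: power draw 9 + 12 = 21 ≤ 27, throughput 15 + 15 = 30.
Best is node-J, node-C, and node-F with total throughput 32.

32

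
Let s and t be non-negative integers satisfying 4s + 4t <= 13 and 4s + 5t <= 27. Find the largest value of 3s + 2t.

(s,t)=(3,0): 4·3+4·0=12≤13, 4·3+5·0=12≤27, objective 9.
(s,t)=(2,1): 4·2+4·1=12≤13, 4·2+5·1=13≤27, objective 8.
(s,t)=(2,0): 4·2+4·0=8≤13, 4·2+5·0=8≤27, objective 6.
The best lattice point is (3,0), giving 9.

9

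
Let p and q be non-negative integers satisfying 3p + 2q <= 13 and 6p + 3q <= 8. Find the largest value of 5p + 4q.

8

The continuous relaxation peaks at (0, 2.67) with value 10.67; rounding to a feasible lattice point costs some objective.
(p,q)=(0,2): 3·0+2·2=4≤13, 6·0+3·2=6≤8, objective 8.
(p,q)=(0,1): 3·0+2·1=2≤13, 6·0+3·1=3≤8, objective 4.
Maximum is 8 at (p,q)=(0,2).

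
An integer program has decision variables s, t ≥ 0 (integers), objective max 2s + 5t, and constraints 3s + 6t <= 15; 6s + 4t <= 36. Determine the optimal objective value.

(s,t)=(1,2): 3·1+6·2=15≤15, 6·1+4·2=14≤36, objective 12.
(s,t)=(0,2): 3·0+6·2=12≤15, 6·0+4·2=8≤36, objective 10.
(s,t)=(2,1): 3·2+6·1=12≤15, 6·2+4·1=16≤36, objective 9.
(s,t)=(1,1): 3·1+6·1=9≤15, 6·1+4·1=10≤36, objective 7.
The best lattice point is (1,2), giving 12.

12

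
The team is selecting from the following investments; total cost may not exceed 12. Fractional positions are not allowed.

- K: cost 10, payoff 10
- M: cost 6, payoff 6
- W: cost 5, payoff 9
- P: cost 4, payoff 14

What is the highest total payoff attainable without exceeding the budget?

Take W and P: cost 5 + 4 = 9 ≤ 12, payoff 9 + 14 = 23.
No other feasible combination does better.

23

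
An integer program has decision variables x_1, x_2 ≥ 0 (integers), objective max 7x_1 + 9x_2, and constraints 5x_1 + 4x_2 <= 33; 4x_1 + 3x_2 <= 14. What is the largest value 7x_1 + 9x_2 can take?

Relaxing integrality, the LP optimum is 42.00 at (x_1,x_2) = (0, 4.67), which is not an integer point.
(x_1,x_2)=(0,4): 5·0+4·4=16≤33, 4·0+3·4=12≤14, objective 36.
(x_1,x_2)=(1,3): 5·1+4·3=17≤33, 4·1+3·3=13≤14, objective 34.
(x_1,x_2)=(0,3): 5·0+4·3=12≤33, 4·0+3·3=9≤14, objective 27.
No feasible integer point exceeds 36.

36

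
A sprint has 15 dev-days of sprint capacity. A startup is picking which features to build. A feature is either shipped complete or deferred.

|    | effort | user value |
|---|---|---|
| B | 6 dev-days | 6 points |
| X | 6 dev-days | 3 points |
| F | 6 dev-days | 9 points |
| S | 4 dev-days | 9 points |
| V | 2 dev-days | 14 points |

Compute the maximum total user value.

32

Take F, S, and V: effort 6 + 4 + 2 = 12 ≤ 15, user value 9 + 9 + 14 = 32.
No other feasible combination does better.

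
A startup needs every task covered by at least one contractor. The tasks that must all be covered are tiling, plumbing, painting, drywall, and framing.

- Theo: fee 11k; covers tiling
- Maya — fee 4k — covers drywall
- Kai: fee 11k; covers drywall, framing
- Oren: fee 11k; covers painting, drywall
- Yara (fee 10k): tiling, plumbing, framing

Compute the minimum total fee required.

21

Choose Oren and Yara: together they cover tiling, plumbing, painting, drywall, framing — every task.
Total fee: 11 + 10 = 21.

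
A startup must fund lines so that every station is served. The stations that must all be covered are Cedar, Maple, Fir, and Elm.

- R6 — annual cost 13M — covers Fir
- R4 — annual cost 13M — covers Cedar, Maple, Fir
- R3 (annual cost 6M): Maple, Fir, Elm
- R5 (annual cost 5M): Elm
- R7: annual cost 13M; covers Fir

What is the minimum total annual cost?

This is a weighted set-cover instance.
The greedy cost-per-new-station heuristic would pick R3 and R4 for 19, but a cheaper cover exists.
Choose R4 and R5: together they cover Cedar, Maple, Fir, Elm — every station.
Total annual cost: 13 + 5 = 18.
No cover costs less than 18.

18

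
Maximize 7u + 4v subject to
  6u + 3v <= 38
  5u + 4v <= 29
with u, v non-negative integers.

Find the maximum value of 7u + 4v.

39

The continuous relaxation peaks at (5.8, 0) with value 40.60; rounding to a feasible lattice point costs some objective.
(u,v)=(5,1): 6·5+3·1=33≤38, 5·5+4·1=29≤29, objective 39.
(u,v)=(4,2): 6·4+3·2=30≤38, 5·4+4·2=28≤29, objective 36.
(u,v)=(5,0): 6·5+3·0=30≤38, 5·5+4·0=25≤29, objective 35.
The best lattice point is (5,1), giving 39.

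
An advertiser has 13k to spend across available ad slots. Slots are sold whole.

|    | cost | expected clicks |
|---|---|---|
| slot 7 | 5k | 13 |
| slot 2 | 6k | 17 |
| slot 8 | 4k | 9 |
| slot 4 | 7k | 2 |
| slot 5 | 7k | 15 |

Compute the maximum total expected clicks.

This is a 0-1 knapsack instance.
Take slot 2 and slot 5: cost 6 + 7 = 13 ≤ 13, expected clicks 17 + 15 = 32.
No other feasible combination does better.

32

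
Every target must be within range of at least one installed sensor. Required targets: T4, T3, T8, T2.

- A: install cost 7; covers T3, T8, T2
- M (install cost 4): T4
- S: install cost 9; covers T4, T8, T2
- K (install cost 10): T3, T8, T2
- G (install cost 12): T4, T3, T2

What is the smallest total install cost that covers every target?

11

Choose A and M: together they cover T4, T3, T8, T2 — every target.
Total install cost: 7 + 4 = 11.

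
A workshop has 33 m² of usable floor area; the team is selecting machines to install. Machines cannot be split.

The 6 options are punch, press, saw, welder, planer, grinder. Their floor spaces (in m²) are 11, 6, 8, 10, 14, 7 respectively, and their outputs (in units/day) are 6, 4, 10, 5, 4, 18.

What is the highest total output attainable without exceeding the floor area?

Allowing fractional choices, the relaxed optimum would be about 38.5, but machines are indivisible.
punch + press + saw + grinder: floor space 11 + 6 + 8 + 7 = 32 ≤ 33, output 6 + 4 + 10 + 18 = 38.
punch + saw + grinder: floor space 11 + 8 + 7 = 26 ≤ 33, output 6 + 10 + 18 = 34.
press + saw + welder + grinder: floor space 6 + 8 + 10 + 7 = 31 ≤ 33, output 4 + 10 + 5 + 18 = 37.
Best is punch, press, saw, and grinder with total output 38.

38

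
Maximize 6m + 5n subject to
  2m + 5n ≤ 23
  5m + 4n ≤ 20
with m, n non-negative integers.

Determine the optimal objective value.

(m,n)=(4,0): 2·4+5·0=8≤23, 5·4+4·0=20≤20, objective 24.
(m,n)=(3,1): 2·3+5·1=11≤23, 5·3+4·1=19≤20, objective 23.
(m,n)=(1,3): 2·1+5·3=17≤23, 5·1+4·3=17≤20, objective 21.
No feasible integer point exceeds 24.

24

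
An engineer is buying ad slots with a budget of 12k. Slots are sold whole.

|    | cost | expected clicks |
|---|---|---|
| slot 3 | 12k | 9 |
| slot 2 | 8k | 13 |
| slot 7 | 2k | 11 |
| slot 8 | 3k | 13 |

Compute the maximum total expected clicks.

26

Take slot 2 and slot 8: cost 8 + 3 = 11 ≤ 12, expected clicks 13 + 13 = 26.
No other feasible combination does better.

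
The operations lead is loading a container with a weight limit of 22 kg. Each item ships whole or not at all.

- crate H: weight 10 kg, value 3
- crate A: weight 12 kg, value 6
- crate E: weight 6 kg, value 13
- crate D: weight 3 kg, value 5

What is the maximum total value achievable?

Take crate A, crate E, and crate D: weight 12 + 6 + 3 = 21 ≤ 22, value 6 + 13 + 5 = 24.
No other feasible combination does better.

24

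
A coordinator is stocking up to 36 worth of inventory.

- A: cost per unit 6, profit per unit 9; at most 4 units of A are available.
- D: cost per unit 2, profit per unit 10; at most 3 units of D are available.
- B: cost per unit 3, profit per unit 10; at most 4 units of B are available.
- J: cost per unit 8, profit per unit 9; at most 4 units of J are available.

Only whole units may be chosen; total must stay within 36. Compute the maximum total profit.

Take 3×A, 3×D, and 4×B: cost 36 ≤ 36, profit 3·9 + 3·10 + 4·10 = 97.
D has the best ratio (10/2) and is taken to its limit of 3; remaining capacity is filled optimally with the others.

97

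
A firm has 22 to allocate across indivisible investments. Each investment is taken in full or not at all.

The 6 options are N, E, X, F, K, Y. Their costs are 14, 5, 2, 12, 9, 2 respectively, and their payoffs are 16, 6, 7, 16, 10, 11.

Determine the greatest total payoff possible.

Take E, X, F, and Y: cost 5 + 2 + 12 + 2 = 21 ≤ 22, payoff 6 + 7 + 16 + 11 = 40.
No other feasible combination does better.

40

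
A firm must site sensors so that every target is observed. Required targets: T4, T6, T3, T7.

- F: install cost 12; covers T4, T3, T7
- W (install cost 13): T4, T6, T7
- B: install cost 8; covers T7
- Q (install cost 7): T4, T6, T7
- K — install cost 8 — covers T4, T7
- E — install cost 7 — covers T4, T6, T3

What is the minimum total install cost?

This is a weighted set-cover instance.
Choose Q and E: together they cover T4, T6, T3, T7 — every target.
Total install cost: 7 + 7 = 14.
No cover costs less than 14.

14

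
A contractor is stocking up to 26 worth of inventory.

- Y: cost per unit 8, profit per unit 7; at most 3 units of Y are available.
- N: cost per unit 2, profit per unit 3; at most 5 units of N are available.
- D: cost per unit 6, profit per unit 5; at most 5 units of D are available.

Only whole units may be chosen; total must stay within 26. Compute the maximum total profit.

29

4×N and 3×D: cost 26 ≤ 26, profit 4·3 + 3·5 = 27.
2×Y and 5×N: cost 26 ≤ 26, profit 2·7 + 5·3 = 29.
Best is 29.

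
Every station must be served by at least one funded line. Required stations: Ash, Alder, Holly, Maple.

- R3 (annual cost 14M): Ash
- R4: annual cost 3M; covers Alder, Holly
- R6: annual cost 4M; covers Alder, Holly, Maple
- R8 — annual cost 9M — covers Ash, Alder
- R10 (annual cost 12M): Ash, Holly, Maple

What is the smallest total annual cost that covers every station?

13

Choose R6 and R8: together they cover Ash, Alder, Holly, Maple — every station.
Total annual cost: 4 + 9 = 13.
No cover costs less than 13.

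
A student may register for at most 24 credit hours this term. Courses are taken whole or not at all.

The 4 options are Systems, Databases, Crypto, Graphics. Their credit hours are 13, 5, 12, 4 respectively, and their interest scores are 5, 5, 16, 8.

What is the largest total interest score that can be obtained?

This is an integer program with binary decision variables.
Databases + Crypto + Graphics: credit hours 5 + 12 + 4 = 21 ≤ 24, interest score 5 + 16 + 8 = 29.
Crypto + Graphics: credit hours 12 + 4 = 16 ≤ 24, interest score 16 + 8 = 24.
Best is Databases, Crypto, and Graphics with total interest score 29.

29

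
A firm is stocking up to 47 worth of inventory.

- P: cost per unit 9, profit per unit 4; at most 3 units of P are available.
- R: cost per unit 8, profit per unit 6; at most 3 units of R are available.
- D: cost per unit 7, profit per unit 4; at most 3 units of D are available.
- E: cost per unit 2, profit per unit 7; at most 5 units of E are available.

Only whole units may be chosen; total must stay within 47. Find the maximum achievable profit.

59

Take 2×R, 3×D, and 5×E: cost 47 ≤ 47, profit 2·6 + 3·4 + 5·7 = 59.
E has the best ratio (7/2) and is taken to its limit of 5; remaining capacity is filled optimally with the others.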